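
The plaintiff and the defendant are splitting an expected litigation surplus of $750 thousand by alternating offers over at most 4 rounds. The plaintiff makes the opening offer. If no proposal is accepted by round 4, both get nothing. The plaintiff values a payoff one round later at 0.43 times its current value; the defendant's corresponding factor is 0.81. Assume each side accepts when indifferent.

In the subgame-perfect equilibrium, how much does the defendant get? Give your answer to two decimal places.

By backward induction:
Round 4 (the defendant proposes): the plaintiff will accept anything ≥ 0, so the defendant offers 0 and keeps 750.
Round 3 (the plaintiff proposes): the defendant can get 750 next round, worth 0.81 × 750 = 607.5 now, so the plaintiff offers 607.5, keeping 142.5.
Round 2 (the defendant proposes): the plaintiff can get 142.5 next round, worth 0.43 × 142.5 = 61.275 now; the defendant offers that and keeps 688.725.
Round 1 (the plaintiff proposes): the defendant can get 688.725 next round, worth 0.81 × 688.725 = 557.86725 now, so the plaintiff offers 557.86725, keeping 192.13275.

557.87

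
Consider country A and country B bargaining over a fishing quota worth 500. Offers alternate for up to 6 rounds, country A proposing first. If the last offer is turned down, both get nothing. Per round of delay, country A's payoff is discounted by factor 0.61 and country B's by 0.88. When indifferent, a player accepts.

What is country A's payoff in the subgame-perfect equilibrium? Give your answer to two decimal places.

Solve by backward induction from round 6.
Round 6 (country B proposes): country A will accept anything ≥ 0, so country B offers 0 and keeps 500.
Round 5 (country A proposes): country B can get 500 next round, worth 0.88 × 500 = 440 now. Country A offers 440 and keeps 500 − 440 = 60.
Round 4 (country B proposes): country A can get 60 next round, worth 0.61 × 60 = 36.6 now; country B offers that and keeps 463.4.
Round 3 (country A proposes): country B can get 463.4 next round, worth 0.88 × 463.4 = 407.792 now; country A offers that and keeps 92.208.
Round 2 (country B proposes): country A can get 92.208 next round, worth 0.61 × 92.208 = 56.24688 now; country B offers that and keeps 443.75312.
Round 1 (country A proposes): country B can get 443.75312 next round, worth 0.88 × 443.75312 = 390.5027456 now; country A offers that and keeps 109.4972544.

109.50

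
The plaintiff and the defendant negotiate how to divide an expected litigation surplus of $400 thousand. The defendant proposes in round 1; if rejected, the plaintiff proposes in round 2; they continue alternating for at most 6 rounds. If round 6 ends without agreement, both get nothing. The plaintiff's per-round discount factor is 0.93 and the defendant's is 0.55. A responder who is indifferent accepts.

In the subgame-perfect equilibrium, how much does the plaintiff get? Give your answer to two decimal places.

350.35

Solve by backward induction from round 6.
Round 6 (the plaintiff proposes): rejection yields 0 for the defendant; the plaintiff offers 0 and keeps 400.
Round 5 (the defendant proposes): the plaintiff can get 400 next round, worth 0.93 × 400 = 372 now. The defendant offers 372 and keeps 400 − 372 = 28.
Round 4 (the plaintiff proposes): the defendant can get 28 next round, worth 0.55 × 28 = 15.4 now. The plaintiff offers 15.4 and keeps 400 − 15.4 = 384.6.
Round 3 (the defendant proposes): the plaintiff can get 384.6 next round, worth 0.93 × 384.6 = 357.678 now. The defendant offers 357.678 and keeps 400 − 357.678 = 42.322.
Round 2 (the plaintiff proposes): the defendant can get 42.322 next round, worth 0.55 × 42.322 = 23.2771 now. The plaintiff offers 23.2771 and keeps 400 − 23.2771 = 376.7229.
Round 1 (the defendant proposes): the plaintiff can get 376.7229 next round, worth 0.93 × 376.7229 = 350.352297 now. The defendant offers 350.352297 and keeps 400 − 350.352297 = 49.647703.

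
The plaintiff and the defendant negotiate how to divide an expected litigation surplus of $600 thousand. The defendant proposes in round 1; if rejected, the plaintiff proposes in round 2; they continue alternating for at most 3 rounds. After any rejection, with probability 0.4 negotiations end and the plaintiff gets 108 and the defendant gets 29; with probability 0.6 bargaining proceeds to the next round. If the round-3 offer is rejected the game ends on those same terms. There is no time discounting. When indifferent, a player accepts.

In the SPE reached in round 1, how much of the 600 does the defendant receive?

380.88

Round 3 (the defendant proposes): the plaintiff gets 108 if talks fail, so the defendant offers 108 and keeps 492.
Round 2 (the plaintiff proposes): rejecting gives the defendant an expected 0.6 × 492 + 0.4 × 29 = 306.8; the plaintiff offers that and keeps 293.2.
Round 1 (the defendant proposes): rejecting gives the plaintiff an expected 0.6 × 293.2 + 0.4 × 108 = 219.12; the defendant offers that and keeps 380.88.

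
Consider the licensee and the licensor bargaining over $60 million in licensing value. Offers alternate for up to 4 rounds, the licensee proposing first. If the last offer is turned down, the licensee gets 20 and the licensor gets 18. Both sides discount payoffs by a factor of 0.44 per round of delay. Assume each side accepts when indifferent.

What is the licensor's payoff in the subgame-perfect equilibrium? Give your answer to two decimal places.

18.19

Round 4 (the licensor proposes): the licensee gets 20 if talks fail, so the licensor offers 20 and keeps 40.
Round 3 (the licensee proposes): the licensor can get 40 next round, worth 0.44 × 40 = 17.6 now; the licensee offers that and keeps 42.4.
Round 2 (the licensor proposes): the licensee can get 42.4 next round, worth 0.44 × 42.4 = 18.656 now, so the licensor offers 18.656, keeping 41.344.
Round 1 (the licensee proposes): the licensor can get 41.344 next round, worth 0.44 × 41.344 = 18.19136 now; the licensee offers that and keeps 41.80864.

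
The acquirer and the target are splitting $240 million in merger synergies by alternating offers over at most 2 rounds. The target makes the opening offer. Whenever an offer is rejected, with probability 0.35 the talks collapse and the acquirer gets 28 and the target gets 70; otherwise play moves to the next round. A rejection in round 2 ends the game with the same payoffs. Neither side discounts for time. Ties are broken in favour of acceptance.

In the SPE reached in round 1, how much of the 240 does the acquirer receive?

By backward induction:
Round 2 (the acquirer proposes): the target gets 70 if talks fail, so the acquirer offers 70 and keeps 170.
Round 1 (the target proposes): rejecting gives the acquirer an expected 0.65 × 170 + 0.35 × 28 = 120.3, so the target offers 120.3, keeping 119.7.

120.3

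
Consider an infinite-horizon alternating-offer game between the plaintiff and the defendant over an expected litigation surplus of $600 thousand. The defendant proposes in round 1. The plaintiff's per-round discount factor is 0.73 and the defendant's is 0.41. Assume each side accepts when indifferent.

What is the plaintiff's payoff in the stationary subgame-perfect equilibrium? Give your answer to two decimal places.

When the defendant proposes, the plaintiff accepts any offer worth at least 0.73 times what the plaintiff would get by proposing next round; and vice versa.
This gives x = 600 − 0.73y and y = 600 − 0.41x, where x and y are each side's share when it proposes.
Hence (1 − 0.73·0.41)x = 600(1 − 0.73), i.e. 0.7007·x = 162.
x ≈ 231.1974; the plaintiff's share is 600 − x ≈ 368.8026.

368.80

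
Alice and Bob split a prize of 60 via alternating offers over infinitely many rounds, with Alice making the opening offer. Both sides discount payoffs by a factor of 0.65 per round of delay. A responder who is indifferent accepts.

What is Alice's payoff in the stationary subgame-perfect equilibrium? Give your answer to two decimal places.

In a stationary SPE each proposer offers the other exactly their discounted continuation value.
If Alice keeps x when proposing and Bob keeps y when proposing, then x = 60 − 0.65y and y = 60 − 0.65x.
Solving: x = 60(1 − 0.65) / (1 − 0.65·0.65) = 21 / 0.5775 ≈ 36.3636.
Bob gets 60 − 36.3636 ≈ 23.6364.

36.36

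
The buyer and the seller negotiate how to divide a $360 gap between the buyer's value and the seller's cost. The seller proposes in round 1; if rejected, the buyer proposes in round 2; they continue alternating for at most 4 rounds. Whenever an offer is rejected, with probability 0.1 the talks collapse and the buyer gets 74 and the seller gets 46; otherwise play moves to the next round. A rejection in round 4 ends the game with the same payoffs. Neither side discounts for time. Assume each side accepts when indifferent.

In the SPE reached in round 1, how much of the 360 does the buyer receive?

270.56

Round 4 (the buyer proposes): the seller gets 46 if talks fail, so the buyer offers 46 and keeps 314.
Round 3 (the seller proposes): rejecting gives the buyer an expected 0.9 × 314 + 0.1 × 74 = 290; the seller offers that and keeps 70.
Round 2 (the buyer proposes): rejecting gives the seller an expected 0.9 × 70 + 0.1 × 46 = 67.6, so the buyer offers 67.6, keeping 292.4.
Round 1 (the seller proposes): rejecting gives the buyer an expected 0.9 × 292.4 + 0.1 × 74 = 270.56, so the seller offers 270.56, keeping 89.44.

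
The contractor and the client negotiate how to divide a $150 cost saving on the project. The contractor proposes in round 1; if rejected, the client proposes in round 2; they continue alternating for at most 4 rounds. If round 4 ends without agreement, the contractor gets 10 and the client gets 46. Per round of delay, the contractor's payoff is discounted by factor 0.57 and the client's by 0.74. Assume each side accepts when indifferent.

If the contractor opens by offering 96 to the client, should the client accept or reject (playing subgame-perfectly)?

Work out the client's continuation value if the offer is rejected.
Round 4 (the client proposes): the contractor gets 10 if talks fail, so the client offers 10 and keeps 140.
Round 3 (the contractor proposes): the client can get 140 next round, worth 0.74 × 140 = 103.6 now. The contractor offers 103.6 and keeps 150 − 103.6 = 46.4.
Round 2 (the client proposes): the contractor can get 46.4 next round, worth 0.57 × 46.4 = 26.448 now. The client offers 26.448 and keeps 150 − 26.448 = 123.552.
So by rejecting in round 1, the client gets 123.552 next round, worth 0.74 × 123.552 = 91.42848 now.
Offer 96 ≥ 91.42848, so the client accepts.

Accept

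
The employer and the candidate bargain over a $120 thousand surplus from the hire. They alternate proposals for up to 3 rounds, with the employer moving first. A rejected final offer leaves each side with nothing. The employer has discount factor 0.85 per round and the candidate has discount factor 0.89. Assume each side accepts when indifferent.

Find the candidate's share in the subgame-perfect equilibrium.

16.02

By backward induction:
Round 3 (the employer proposes): rejection yields 0 for the candidate; the employer offers 0 and keeps 120.
Round 2 (the candidate proposes): the employer can get 120 next round, worth 0.85 × 120 = 102 now; the candidate offers that and keeps 18.
Round 1 (the employer proposes): the candidate can get 18 next round, worth 0.89 × 18 = 16.02 now, so the employer offers 16.02, keeping 103.98.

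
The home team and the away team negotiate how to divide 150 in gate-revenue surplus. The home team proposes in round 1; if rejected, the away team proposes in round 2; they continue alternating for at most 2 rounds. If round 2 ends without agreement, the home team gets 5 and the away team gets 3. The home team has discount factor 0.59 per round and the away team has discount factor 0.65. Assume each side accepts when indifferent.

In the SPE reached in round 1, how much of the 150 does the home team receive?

Round 2 (the away team proposes): the home team gets 5 if talks fail, so the away team offers 5 and keeps 145.
Round 1 (the home team proposes): the away team can get 145 next round, worth 0.65 × 145 = 94.25 now, so the home team offers 94.25, keeping 55.75.

55.75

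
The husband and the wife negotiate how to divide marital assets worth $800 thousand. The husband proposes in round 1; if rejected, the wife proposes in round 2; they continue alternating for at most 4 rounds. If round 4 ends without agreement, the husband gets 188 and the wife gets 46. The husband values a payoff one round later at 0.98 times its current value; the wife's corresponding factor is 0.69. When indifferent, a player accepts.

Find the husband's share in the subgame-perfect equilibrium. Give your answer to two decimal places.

Round 4 (the wife proposes): the husband gets 188 if talks fail, so the wife offers 188 and keeps 612.
Round 3 (the husband proposes): the wife can get 612 next round, worth 0.69 × 612 = 422.28 now. The husband offers 422.28 and keeps 800 − 422.28 = 377.72.
Round 2 (the wife proposes): the husband can get 377.72 next round, worth 0.98 × 377.72 = 370.1656 now, so the wife offers 370.1656, keeping 429.8344.
Round 1 (the husband proposes): the wife can get 429.8344 next round, worth 0.69 × 429.8344 = 296.585736 now, so the husband offers 296.585736, keeping 503.414264.

503.41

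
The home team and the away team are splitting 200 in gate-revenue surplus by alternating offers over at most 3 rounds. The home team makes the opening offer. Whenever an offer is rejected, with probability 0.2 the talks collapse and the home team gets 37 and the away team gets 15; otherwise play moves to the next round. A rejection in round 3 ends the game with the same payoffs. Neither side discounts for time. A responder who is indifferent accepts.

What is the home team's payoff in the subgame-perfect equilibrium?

Round 3 (the home team proposes): the away team gets 15 if talks fail, so the home team offers 15 and keeps 185.
Round 2 (the away team proposes): rejecting gives the home team an expected 0.8 × 185 + 0.2 × 37 = 155.4. The away team offers 155.4 and keeps 200 − 155.4 = 44.6.
Round 1 (the home team proposes): rejecting gives the away team an expected 0.8 × 44.6 + 0.2 × 15 = 38.68, so the home team offers 38.68, keeping 161.32.

161.32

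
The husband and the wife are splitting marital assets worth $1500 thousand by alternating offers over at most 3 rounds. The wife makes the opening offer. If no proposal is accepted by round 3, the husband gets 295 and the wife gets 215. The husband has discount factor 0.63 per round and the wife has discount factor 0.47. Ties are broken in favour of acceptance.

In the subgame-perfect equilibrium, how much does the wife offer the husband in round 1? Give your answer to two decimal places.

Solve by backward induction from round 3.
Round 3 (the wife proposes): the husband gets 295 if talks fail, so the wife offers 295 and keeps 1205.
Round 2 (the husband proposes): the wife can get 1205 next round, worth 0.47 × 1205 = 566.35 now; the husband offers that and keeps 933.65.
Round 1 (the wife proposes): the husband can get 933.65 next round, worth 0.63 × 933.65 = 588.1995 now, so the wife offers 588.1995, keeping 911.8005.

588.20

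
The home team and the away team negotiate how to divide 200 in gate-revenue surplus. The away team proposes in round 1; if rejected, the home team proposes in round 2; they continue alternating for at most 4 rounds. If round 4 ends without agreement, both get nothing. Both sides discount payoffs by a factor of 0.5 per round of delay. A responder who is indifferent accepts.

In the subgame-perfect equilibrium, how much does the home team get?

75

Solve by backward induction from round 4.
Round 4 (the home team proposes): the away team will accept anything ≥ 0, so the home team offers 0 and keeps 200.
Round 3 (the away team proposes): the home team can get 200 next round, worth 0.5 × 200 = 100 now; the away team offers that and keeps 100.
Round 2 (the home team proposes): the away team can get 100 next round, worth 0.5 × 100 = 50 now; the home team offers that and keeps 150.
Round 1 (the away team proposes): the home team can get 150 next round, worth 0.5 × 150 = 75 now, so the away team offers 75, keeping 125.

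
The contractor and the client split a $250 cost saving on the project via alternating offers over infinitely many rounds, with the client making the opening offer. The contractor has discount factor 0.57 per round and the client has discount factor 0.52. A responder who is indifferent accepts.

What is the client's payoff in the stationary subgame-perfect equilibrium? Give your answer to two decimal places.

152.79

Let x be the client's share when the client proposes and y be the contractor's share when the contractor proposes.
The contractor accepts iff offered ≥ 0.57·y, so x = 250 − 0.57y. Symmetrically y = 250 − 0.52x.
Substituting: x = 250 − 0.57(250 − 0.52x), giving x(1 − 0.52·0.57) = 250(1 − 0.57).
So x = 250 × 0.43 / 0.7036 ≈ 152.7857, and the contractor receives 250 − x ≈ 97.2143.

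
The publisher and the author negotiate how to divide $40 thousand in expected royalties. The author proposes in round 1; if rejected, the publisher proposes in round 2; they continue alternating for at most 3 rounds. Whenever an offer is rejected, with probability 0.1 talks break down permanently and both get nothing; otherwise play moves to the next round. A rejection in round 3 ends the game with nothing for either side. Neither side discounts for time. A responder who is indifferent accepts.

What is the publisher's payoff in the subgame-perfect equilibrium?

3.6

By backward induction:
Round 3 (the author proposes): the publisher will accept anything ≥ 0, so the author offers 0 and keeps 40.
Round 2 (the publisher proposes): rejecting gives the author an expected 0.9 × 40 = 36; the publisher offers that and keeps 4.
Round 1 (the author proposes): rejecting gives the publisher an expected 0.9 × 4 = 3.6; the author offers that and keeps 36.4.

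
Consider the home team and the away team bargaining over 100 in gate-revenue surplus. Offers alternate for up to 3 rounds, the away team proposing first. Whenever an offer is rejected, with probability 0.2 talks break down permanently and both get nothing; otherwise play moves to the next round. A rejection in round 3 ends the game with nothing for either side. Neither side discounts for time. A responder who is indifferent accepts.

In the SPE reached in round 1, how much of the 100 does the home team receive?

16

Round 3 (the away team proposes): the home team will accept anything ≥ 0, so the away team offers 0 and keeps 100.
Round 2 (the home team proposes): rejecting gives the away team an expected 0.8 × 100 = 80; the home team offers that and keeps 20.
Round 1 (the away team proposes): rejecting gives the home team an expected 0.8 × 20 = 16, so the away team offers 16, keeping 84.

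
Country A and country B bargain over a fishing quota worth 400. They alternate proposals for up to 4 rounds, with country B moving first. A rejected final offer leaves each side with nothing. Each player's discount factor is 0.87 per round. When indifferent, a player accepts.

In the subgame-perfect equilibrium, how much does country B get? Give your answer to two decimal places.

91.36

Round 4 (country A proposes): rejection yields 0 for country B; country A offers 0 and keeps 400.
Round 3 (country B proposes): country A can get 400 next round, worth 0.87 × 400 = 348 now, so country B offers 348, keeping 52.
Round 2 (country A proposes): country B can get 52 next round, worth 0.87 × 52 = 45.24 now. Country A offers 45.24 and keeps 400 − 45.24 = 354.76.
Round 1 (country B proposes): country A can get 354.76 next round, worth 0.87 × 354.76 = 308.6412 now. Country B offers 308.6412 and keeps 400 − 308.6412 = 91.3588.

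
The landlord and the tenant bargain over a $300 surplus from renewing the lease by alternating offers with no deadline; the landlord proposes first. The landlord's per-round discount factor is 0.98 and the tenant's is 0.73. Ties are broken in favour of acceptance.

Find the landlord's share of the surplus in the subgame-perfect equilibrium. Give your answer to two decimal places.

284.61

When the landlord proposes, the tenant accepts any offer worth at least 0.73 times what the tenant would get by proposing next round; and vice versa.
This gives x = 300 − 0.73y and y = 300 − 0.98x, where x and y are each side's share when it proposes.
Hence (1 − 0.73·0.98)x = 300(1 − 0.73), i.e. 0.2846·x = 81.
x ≈ 284.6100; the tenant's share is 300 − x ≈ 15.3900.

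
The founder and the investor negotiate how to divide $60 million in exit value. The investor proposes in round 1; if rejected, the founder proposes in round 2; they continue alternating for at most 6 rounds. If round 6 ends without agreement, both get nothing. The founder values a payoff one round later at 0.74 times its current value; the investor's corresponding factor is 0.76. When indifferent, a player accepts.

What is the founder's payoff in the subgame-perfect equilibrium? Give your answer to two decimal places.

30.69

Solve by backward induction from round 6.
Round 6 (the founder proposes): rejection yields 0 for the investor; the founder offers 0 and keeps 60.
Round 5 (the investor proposes): the founder can get 60 next round, worth 0.74 × 60 = 44.4 now. The investor offers 44.4 and keeps 60 − 44.4 = 15.6.
Round 4 (the founder proposes): the investor can get 15.6 next round, worth 0.76 × 15.6 = 11.856 now. The founder offers 11.856 and keeps 60 − 11.856 = 48.144.
Round 3 (the investor proposes): the founder can get 48.144 next round, worth 0.74 × 48.144 = 35.62656 now, so the investor offers 35.62656, keeping 24.37344.
Round 2 (the founder proposes): the investor can get 24.37344 next round, worth 0.76 × 24.37344 = 18.5238144 now, so the founder offers 18.5238144, keeping 41.4761856.
Round 1 (the investor proposes): the founder can get 41.4761856 next round, worth 0.74 × 41.4761856 = 30.692377344 now, so the investor offers 30.692377344, keeping 29.307622656.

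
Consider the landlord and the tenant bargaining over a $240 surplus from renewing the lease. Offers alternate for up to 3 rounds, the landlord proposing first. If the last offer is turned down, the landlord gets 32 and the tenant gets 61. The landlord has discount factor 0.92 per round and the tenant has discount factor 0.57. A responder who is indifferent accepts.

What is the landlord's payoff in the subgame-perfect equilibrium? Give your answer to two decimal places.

Round 3 (the landlord proposes): the tenant gets 61 if talks fail, so the landlord offers 61 and keeps 179.
Round 2 (the tenant proposes): the landlord can get 179 next round, worth 0.92 × 179 = 164.68 now. The tenant offers 164.68 and keeps 240 − 164.68 = 75.32.
Round 1 (the landlord proposes): the tenant can get 75.32 next round, worth 0.57 × 75.32 = 42.9324 now; the landlord offers that and keeps 197.0676.

197.07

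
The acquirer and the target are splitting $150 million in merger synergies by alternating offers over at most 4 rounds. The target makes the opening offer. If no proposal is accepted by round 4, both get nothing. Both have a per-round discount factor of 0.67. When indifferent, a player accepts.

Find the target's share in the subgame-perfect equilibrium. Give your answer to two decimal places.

71.72

Round 4 (the acquirer proposes): rejection yields 0 for the target; the acquirer offers 0 and keeps 150.
Round 3 (the target proposes): the acquirer can get 150 next round, worth 0.67 × 150 = 100.5 now, so the target offers 100.5, keeping 49.5.
Round 2 (the acquirer proposes): the target can get 49.5 next round, worth 0.67 × 49.5 = 33.165 now. The acquirer offers 33.165 and keeps 150 − 33.165 = 116.835.
Round 1 (the target proposes): the acquirer can get 116.835 next round, worth 0.67 × 116.835 = 78.27945 now; the target offers that and keeps 71.72055.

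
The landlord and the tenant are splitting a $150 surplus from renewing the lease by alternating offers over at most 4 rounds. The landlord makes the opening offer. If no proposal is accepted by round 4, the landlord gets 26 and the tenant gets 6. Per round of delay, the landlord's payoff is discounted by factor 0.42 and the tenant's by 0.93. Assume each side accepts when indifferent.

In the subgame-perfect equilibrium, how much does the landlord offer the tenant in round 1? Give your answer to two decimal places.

Round 4 (the tenant proposes): the landlord gets 26 if talks fail, so the tenant offers 26 and keeps 124.
Round 3 (the landlord proposes): the tenant can get 124 next round, worth 0.93 × 124 = 115.32 now, so the landlord offers 115.32, keeping 34.68.
Round 2 (the tenant proposes): the landlord can get 34.68 next round, worth 0.42 × 34.68 = 14.5656 now; the tenant offers that and keeps 135.4344.
Round 1 (the landlord proposes): the tenant can get 135.4344 next round, worth 0.93 × 135.4344 = 125.953992 now. The landlord offers 125.953992 and keeps 150 − 125.953992 = 24.046008.

125.95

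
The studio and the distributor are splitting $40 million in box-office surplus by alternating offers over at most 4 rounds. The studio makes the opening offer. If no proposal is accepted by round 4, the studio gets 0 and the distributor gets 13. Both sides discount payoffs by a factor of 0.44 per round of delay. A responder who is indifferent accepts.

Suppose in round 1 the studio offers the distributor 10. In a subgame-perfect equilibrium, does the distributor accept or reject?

Reject

Round 4 (the distributor proposes): rejection yields 0 for the studio; the distributor offers 0 and keeps 40.
Round 3 (the studio proposes): the distributor can get 40 next round, worth 0.44 × 40 = 17.6 now, so the studio offers 17.6, keeping 22.4.
Round 2 (the distributor proposes): the studio can get 22.4 next round, worth 0.44 × 22.4 = 9.856 now, so the distributor offers 9.856, keeping 30.144.
So by rejecting in round 1, the distributor gets 30.144 next round, worth 0.44 × 30.144 = 13.26336 now.
Offer 10 < 13.26336, so the distributor rejects.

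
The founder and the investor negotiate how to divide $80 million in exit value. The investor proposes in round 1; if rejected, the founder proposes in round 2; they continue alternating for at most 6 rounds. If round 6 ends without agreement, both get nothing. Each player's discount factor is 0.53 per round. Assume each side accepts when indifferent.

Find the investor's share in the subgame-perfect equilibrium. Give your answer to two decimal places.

51.13

Round 6 (the founder proposes): rejection yields 0 for the investor; the founder offers 0 and keeps 80.
Round 5 (the investor proposes): the founder can get 80 next round, worth 0.53 × 80 = 42.4 now; the investor offers that and keeps 37.6.
Round 4 (the founder proposes): the investor can get 37.6 next round, worth 0.53 × 37.6 = 19.928 now. The founder offers 19.928 and keeps 80 − 19.928 = 60.072.
Round 3 (the investor proposes): the founder can get 60.072 next round, worth 0.53 × 60.072 = 31.83816 now. The investor offers 31.83816 and keeps 80 − 31.83816 = 48.16184.
Round 2 (the founder proposes): the investor can get 48.16184 next round, worth 0.53 × 48.16184 = 25.5257752 now; the founder offers that and keeps 54.4742248.
Round 1 (the investor proposes): the founder can get 54.4742248 next round, worth 0.53 × 54.4742248 = 28.871339144 now. The investor offers 28.871339144 and keeps 80 − 28.871339144 = 51.128660856.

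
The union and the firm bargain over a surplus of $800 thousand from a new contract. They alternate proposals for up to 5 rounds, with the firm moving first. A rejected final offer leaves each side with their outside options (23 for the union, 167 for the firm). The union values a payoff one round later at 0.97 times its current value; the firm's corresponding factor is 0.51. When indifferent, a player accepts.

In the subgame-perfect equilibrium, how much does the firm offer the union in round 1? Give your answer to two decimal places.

Round 5 (the firm proposes): the union gets 23 if talks fail, so the firm offers 23 and keeps 777.
Round 4 (the union proposes): the firm can get 777 next round, worth 0.51 × 777 = 396.27 now. The union offers 396.27 and keeps 800 − 396.27 = 403.73.
Round 3 (the firm proposes): the union can get 403.73 next round, worth 0.97 × 403.73 = 391.6181 now; the firm offers that and keeps 408.3819.
Round 2 (the union proposes): the firm can get 408.3819 next round, worth 0.51 × 408.3819 = 208.274769 now. The union offers 208.274769 and keeps 800 − 208.274769 = 591.725231.
Round 1 (the firm proposes): the union can get 591.725231 next round, worth 0.97 × 591.725231 = 573.97347407 now. The firm offers 573.97347407 and keeps 800 − 573.97347407 = 226.02652593.

573.97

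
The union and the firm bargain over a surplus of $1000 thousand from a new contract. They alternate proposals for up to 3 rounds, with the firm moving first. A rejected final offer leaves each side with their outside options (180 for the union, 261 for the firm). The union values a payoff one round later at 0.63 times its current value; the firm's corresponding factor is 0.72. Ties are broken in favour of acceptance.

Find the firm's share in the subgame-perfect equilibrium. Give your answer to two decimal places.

741.95

Solve by backward induction from round 3.
Round 3 (the firm proposes): the union gets 180 if talks fail, so the firm offers 180 and keeps 820.
Round 2 (the union proposes): the firm can get 820 next round, worth 0.72 × 820 = 590.4 now; the union offers that and keeps 409.6.
Round 1 (the firm proposes): the union can get 409.6 next round, worth 0.63 × 409.6 = 258.048 now; the firm offers that and keeps 741.952.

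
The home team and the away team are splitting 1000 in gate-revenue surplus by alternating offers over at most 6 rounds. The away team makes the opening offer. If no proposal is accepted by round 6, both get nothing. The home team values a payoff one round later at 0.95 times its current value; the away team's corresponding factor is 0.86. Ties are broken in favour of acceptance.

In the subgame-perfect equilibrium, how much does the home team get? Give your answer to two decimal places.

875.78

Work backward from the last round.
Round 6 (the home team proposes): rejection yields 0 for the away team; the home team offers 0 and keeps 1000.
Round 5 (the away team proposes): the home team can get 1000 next round, worth 0.95 × 1000 = 950 now; the away team offers that and keeps 50.
Round 4 (the home team proposes): the away team can get 50 next round, worth 0.86 × 50 = 43 now. The home team offers 43 and keeps 1000 − 43 = 957.
Round 3 (the away team proposes): the home team can get 957 next round, worth 0.95 × 957 = 909.15 now; the away team offers that and keeps 90.85.
Round 2 (the home team proposes): the away team can get 90.85 next round, worth 0.86 × 90.85 = 78.131 now, so the home team offers 78.131, keeping 921.869.
Round 1 (the away team proposes): the home team can get 921.869 next round, worth 0.95 × 921.869 = 875.77555 now; the away team offers that and keeps 124.22445.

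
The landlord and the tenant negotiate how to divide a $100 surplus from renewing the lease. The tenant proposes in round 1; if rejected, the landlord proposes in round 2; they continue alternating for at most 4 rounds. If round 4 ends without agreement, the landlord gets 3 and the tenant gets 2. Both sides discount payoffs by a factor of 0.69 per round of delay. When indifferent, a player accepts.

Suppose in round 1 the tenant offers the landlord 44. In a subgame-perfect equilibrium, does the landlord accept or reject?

Reject

Work out the landlord's continuation value if the offer is rejected.
Round 4 (the landlord proposes): the tenant gets 2 if talks fail, so the landlord offers 2 and keeps 98.
Round 3 (the tenant proposes): the landlord can get 98 next round, worth 0.69 × 98 = 67.62 now; the tenant offers that and keeps 32.38.
Round 2 (the landlord proposes): the tenant can get 32.38 next round, worth 0.69 × 32.38 = 22.3422 now, so the landlord offers 22.3422, keeping 77.6578.
So by rejecting in round 1, the landlord gets 77.6578 next round, worth 0.69 × 77.6578 = 53.583882 now.
Offer 44 < 53.583882, so the landlord rejects.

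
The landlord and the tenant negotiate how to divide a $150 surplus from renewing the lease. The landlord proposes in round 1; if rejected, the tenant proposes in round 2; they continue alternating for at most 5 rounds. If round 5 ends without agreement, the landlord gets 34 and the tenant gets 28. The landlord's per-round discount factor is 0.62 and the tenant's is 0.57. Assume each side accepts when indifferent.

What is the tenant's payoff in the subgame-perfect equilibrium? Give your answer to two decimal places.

Round 5 (the landlord proposes): the tenant gets 28 if talks fail, so the landlord offers 28 and keeps 122.
Round 4 (the tenant proposes): the landlord can get 122 next round, worth 0.62 × 122 = 75.64 now; the tenant offers that and keeps 74.36.
Round 3 (the landlord proposes): the tenant can get 74.36 next round, worth 0.57 × 74.36 = 42.3852 now; the landlord offers that and keeps 107.6148.
Round 2 (the tenant proposes): the landlord can get 107.6148 next round, worth 0.62 × 107.6148 = 66.721176 now. The tenant offers 66.721176 and keeps 150 − 66.721176 = 83.278824.
Round 1 (the landlord proposes): the tenant can get 83.278824 next round, worth 0.57 × 83.278824 = 47.46892968 now, so the landlord offers 47.46892968, keeping 102.53107032.

47.47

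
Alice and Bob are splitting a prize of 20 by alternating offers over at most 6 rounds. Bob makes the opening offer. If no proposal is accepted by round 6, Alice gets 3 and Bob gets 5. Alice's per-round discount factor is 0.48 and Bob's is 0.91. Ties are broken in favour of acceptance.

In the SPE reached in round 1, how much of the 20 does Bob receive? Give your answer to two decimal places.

17.38

Round 6 (Alice proposes): Bob gets 5 if talks fail, so Alice offers 5 and keeps 15.
Round 5 (Bob proposes): Alice can get 15 next round, worth 0.48 × 15 = 7.2 now, so Bob offers 7.2, keeping 12.8.
Round 4 (Alice proposes): Bob can get 12.8 next round, worth 0.91 × 12.8 = 11.648 now, so Alice offers 11.648, keeping 8.352.
Round 3 (Bob proposes): Alice can get 8.352 next round, worth 0.48 × 8.352 = 4.00896 now. Bob offers 4.00896 and keeps 20 − 4.00896 = 15.99104.
Round 2 (Alice proposes): Bob can get 15.99104 next round, worth 0.91 × 15.99104 = 14.5518464 now. Alice offers 14.5518464 and keeps 20 − 14.5518464 = 5.4481536.
Round 1 (Bob proposes): Alice can get 5.4481536 next round, worth 0.48 × 5.4481536 = 2.615113728 now, so Bob offers 2.615113728, keeping 17.384886272.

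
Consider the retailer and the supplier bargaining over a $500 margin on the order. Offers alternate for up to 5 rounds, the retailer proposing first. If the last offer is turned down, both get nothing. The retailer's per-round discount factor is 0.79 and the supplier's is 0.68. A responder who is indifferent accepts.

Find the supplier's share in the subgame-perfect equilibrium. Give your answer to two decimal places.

109.76

Solve by backward induction from round 5.
Round 5 (the retailer proposes): rejection yields 0 for the supplier; the retailer offers 0 and keeps 500.
Round 4 (the supplier proposes): the retailer can get 500 next round, worth 0.79 × 500 = 395 now, so the supplier offers 395, keeping 105.
Round 3 (the retailer proposes): the supplier can get 105 next round, worth 0.68 × 105 = 71.4 now. The retailer offers 71.4 and keeps 500 − 71.4 = 428.6.
Round 2 (the supplier proposes): the retailer can get 428.6 next round, worth 0.79 × 428.6 = 338.594 now, so the supplier offers 338.594, keeping 161.406.
Round 1 (the retailer proposes): the supplier can get 161.406 next round, worth 0.68 × 161.406 = 109.75608 now. The retailer offers 109.75608 and keeps 500 − 109.75608 = 390.24392.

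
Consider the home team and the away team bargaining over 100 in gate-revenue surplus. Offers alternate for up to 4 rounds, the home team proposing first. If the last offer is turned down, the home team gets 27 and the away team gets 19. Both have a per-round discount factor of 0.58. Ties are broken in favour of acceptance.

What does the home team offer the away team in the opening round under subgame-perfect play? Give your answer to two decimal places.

Round 4 (the away team proposes): the home team gets 27 if talks fail, so the away team offers 27 and keeps 73.
Round 3 (the home team proposes): the away team can get 73 next round, worth 0.58 × 73 = 42.34 now. The home team offers 42.34 and keeps 100 − 42.34 = 57.66.
Round 2 (the away team proposes): the home team can get 57.66 next round, worth 0.58 × 57.66 = 33.4428 now. The away team offers 33.4428 and keeps 100 − 33.4428 = 66.5572.
Round 1 (the home team proposes): the away team can get 66.5572 next round, worth 0.58 × 66.5572 = 38.603176 now; the home team offers that and keeps 61.396824.

38.60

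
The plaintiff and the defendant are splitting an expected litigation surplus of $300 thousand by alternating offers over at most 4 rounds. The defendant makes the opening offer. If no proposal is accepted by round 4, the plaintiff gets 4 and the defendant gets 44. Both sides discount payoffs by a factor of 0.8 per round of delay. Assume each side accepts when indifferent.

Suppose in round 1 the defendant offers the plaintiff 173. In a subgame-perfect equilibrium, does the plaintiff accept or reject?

Round 4 (the plaintiff proposes): the defendant gets 44 if talks fail, so the plaintiff offers 44 and keeps 256.
Round 3 (the defendant proposes): the plaintiff can get 256 next round, worth 0.8 × 256 = 204.8 now. The defendant offers 204.8 and keeps 300 − 204.8 = 95.2.
Round 2 (the plaintiff proposes): the defendant can get 95.2 next round, worth 0.8 × 95.2 = 76.16 now, so the plaintiff offers 76.16, keeping 223.84.
So by rejecting in round 1, the plaintiff gets 223.84 next round, worth 0.8 × 223.84 = 179.072 now.
Offer 173 < 179.072, so the plaintiff rejects.

Reject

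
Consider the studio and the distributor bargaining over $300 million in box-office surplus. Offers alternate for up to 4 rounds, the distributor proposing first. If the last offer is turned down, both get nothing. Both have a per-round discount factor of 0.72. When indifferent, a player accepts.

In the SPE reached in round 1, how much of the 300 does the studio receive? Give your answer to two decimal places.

Round 4 (the studio proposes): rejection yields 0 for the distributor; the studio offers 0 and keeps 300.
Round 3 (the distributor proposes): the studio can get 300 next round, worth 0.72 × 300 = 216 now. The distributor offers 216 and keeps 300 − 216 = 84.
Round 2 (the studio proposes): the distributor can get 84 next round, worth 0.72 × 84 = 60.48 now; the studio offers that and keeps 239.52.
Round 1 (the distributor proposes): the studio can get 239.52 next round, worth 0.72 × 239.52 = 172.4544 now. The distributor offers 172.4544 and keeps 300 − 172.4544 = 127.5456.

172.45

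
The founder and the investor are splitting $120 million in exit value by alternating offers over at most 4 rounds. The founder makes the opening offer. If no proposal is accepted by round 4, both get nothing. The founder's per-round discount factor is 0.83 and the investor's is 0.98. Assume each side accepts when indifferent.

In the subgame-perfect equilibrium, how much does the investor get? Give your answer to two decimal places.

Round 4 (the investor proposes): rejection yields 0 for the founder; the investor offers 0 and keeps 120.
Round 3 (the founder proposes): the investor can get 120 next round, worth 0.98 × 120 = 117.6 now. The founder offers 117.6 and keeps 120 − 117.6 = 2.4.
Round 2 (the investor proposes): the founder can get 2.4 next round, worth 0.83 × 2.4 = 1.992 now. The investor offers 1.992 and keeps 120 − 1.992 = 118.008.
Round 1 (the founder proposes): the investor can get 118.008 next round, worth 0.98 × 118.008 = 115.64784 now. The founder offers 115.64784 and keeps 120 − 115.64784 = 4.35216.

115.65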